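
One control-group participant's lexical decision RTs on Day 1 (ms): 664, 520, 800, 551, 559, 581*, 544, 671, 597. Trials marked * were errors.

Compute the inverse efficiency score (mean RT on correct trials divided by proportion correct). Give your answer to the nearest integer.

Correct trials (n=8): 664, 520, 800, 551, 559, 544, 671, 597
Mean correct RT = 4906/8 = 613.2500 ms
Proportion correct = 8/9
IES = 613.2500 / (8/9) = 689.906 ms

690 ms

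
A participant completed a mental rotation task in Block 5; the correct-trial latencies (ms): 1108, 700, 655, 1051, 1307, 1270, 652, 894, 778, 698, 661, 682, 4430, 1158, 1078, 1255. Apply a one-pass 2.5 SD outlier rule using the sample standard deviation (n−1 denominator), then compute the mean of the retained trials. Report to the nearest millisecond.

n = 16, ΣRT = 18377, M = 1148.562
Σ(x−M)² = 12387151.94; s = √(12387151.94/15) = 908.741
Cutoffs: 1148.562 ± 2.5·908.741 → [-1123.3, 3420.4]
Outside: 4430 → excluded.
Retained (n=15): Σ = 13947, mean = 13947/15 = 929.800

930 ms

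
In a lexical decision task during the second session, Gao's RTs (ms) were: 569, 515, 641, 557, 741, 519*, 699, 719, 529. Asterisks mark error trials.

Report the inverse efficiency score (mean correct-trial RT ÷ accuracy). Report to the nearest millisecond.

699 ms

Correct trials (n=8): 569, 515, 641, 557, 741, 699, 719, 529
Mean correct RT = 4970/8 = 621.2500 ms
Proportion correct = 8/9
IES = 621.2500 / (8/9) = 698.906 ms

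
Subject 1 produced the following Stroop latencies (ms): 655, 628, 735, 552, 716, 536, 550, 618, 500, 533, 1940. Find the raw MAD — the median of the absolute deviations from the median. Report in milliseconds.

82 ms

Sorted: 500, 533, 536, 550, 552, 618, 628, 655, 716, 735, 1940 → median = 618
|x − 618|: 37, 10, 117, 66, 98, 82, 68, 0, 118, 85, 1322
Sorted deviations: 0, 10, 37, 66, 68, 82, 85, 98, 117, 118, 1322 → MAD = 82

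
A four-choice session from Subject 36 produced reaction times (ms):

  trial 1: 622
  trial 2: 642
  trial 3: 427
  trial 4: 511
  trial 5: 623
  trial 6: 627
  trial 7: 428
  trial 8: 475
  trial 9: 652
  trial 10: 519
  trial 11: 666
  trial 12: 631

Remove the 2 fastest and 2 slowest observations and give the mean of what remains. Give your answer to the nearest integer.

Sorted: 427, 428, 475, 511, 519, 622, 623, 627, 631, 642, 652, 666
Drop lowest 2 (427, 428) and highest 2 (652, 666)
Remaining (n=8): Σ = 4650, mean = 4650/8 = 581.250

581 ms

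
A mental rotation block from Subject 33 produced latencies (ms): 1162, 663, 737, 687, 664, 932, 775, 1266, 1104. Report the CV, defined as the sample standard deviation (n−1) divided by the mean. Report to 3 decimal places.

n = 9, Σ = 7990, M = 887.7778
Σ(x−M)² = 443323.556; s = √(443323.556/8) = 235.4049
CV = 235.4049 / 887.7778 = 0.26516

0.265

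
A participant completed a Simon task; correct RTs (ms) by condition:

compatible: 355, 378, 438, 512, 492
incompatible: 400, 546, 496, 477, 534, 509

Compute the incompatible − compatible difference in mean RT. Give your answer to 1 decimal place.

M(compatible) = 2175/5 = 435.000
M(incompatible) = 2962/6 = 493.667
Difference = 493.667 − 435.000 = 58.667 ms

58.7 ms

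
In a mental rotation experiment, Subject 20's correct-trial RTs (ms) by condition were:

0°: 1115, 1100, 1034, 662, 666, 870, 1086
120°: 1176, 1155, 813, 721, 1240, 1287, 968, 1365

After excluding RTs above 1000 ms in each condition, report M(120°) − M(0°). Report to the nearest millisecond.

0°: exclude 1115, 1100, 1034, 1086
120°: exclude 1176, 1155, 1240, 1287, 1365
M(0°) = 2198/3 = 732.667
M(120°) = 2502/3 = 834.000
Difference = 834.000 − 732.667 = 101.333 ms

101 ms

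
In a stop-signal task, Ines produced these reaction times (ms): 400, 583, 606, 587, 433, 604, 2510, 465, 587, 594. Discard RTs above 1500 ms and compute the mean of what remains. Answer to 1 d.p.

539.9 ms

Excluded: 2510
Retained (n=9): Σ = 4859
Mean = 4859/9 = 539.8889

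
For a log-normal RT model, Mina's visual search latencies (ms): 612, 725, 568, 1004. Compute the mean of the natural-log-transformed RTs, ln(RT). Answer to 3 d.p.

ln(RT): 6.4167, 6.5862, 6.3421, 6.9117
Σ ln(RT) = 26.2568
Mean = 26.2568/4 = 6.56419

6.564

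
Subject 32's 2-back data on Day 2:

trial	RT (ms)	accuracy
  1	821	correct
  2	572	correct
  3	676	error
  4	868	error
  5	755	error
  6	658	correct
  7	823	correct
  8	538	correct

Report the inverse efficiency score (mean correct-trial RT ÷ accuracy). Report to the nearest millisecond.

Correct trials (n=5): 821, 572, 658, 823, 538
Mean correct RT = 3412/5 = 682.4000 ms
Proportion correct = 5/8
IES = 682.4000 / (5/8) = 1091.840 ms

1092 ms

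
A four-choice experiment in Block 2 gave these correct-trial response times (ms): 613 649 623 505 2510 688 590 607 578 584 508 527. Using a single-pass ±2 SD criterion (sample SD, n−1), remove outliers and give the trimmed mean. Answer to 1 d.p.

588.4 ms

n = 12, ΣRT = 8982, M = 748.500
Σ(x−M)² = 3418023.00; s = √(3418023.00/11) = 557.431
Cutoffs: 748.500 ± 2·557.431 → [-366.4, 1863.4]
Outside: 2510 → excluded.
Retained (n=11): Σ = 6472, mean = 6472/11 = 588.364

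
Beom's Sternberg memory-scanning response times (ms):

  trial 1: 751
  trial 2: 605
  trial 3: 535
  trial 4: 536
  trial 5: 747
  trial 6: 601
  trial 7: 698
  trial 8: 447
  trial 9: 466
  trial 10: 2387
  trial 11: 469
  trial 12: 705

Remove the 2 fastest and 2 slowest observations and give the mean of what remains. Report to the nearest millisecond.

Sorted: 447, 466, 469, 535, 536, 601, 605, 698, 705, 747, 751, 2387
Drop lowest 2 (447, 466) and highest 2 (751, 2387)
Remaining (n=8): Σ = 4896, mean = 4896/8 = 612.000

612 ms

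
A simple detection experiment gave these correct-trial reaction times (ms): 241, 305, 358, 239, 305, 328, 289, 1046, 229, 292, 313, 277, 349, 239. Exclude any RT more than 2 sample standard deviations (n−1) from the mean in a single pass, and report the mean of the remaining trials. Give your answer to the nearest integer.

n = 14, ΣRT = 4810, M = 343.571
Σ(x−M)² = 553383.43; s = √(553383.43/13) = 206.320
Cutoffs: 343.571 ± 2·206.320 → [-69.1, 756.2]
Outside: 1046 → excluded.
Retained (n=13): Σ = 3764, mean = 3764/13 = 289.538

290 ms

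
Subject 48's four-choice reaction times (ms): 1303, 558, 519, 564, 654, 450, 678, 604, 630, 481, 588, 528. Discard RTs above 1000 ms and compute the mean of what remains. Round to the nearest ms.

569 ms

Excluded: 1303
Retained (n=11): Σ = 6254
Mean = 6254/11 = 568.5455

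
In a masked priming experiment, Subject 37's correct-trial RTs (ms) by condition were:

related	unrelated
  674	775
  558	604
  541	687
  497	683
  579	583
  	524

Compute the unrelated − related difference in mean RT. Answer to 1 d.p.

M(related) = 2849/5 = 569.800
M(unrelated) = 3856/6 = 642.667
Difference = 642.667 − 569.800 = 72.867 ms

72.9 ms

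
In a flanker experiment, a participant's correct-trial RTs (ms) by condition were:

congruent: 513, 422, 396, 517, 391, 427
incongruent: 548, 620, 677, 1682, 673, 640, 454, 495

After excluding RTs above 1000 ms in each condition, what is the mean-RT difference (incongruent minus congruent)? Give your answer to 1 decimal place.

incongruent: exclude 1682
M(congruent) = 2666/6 = 444.333
M(incongruent) = 4107/7 = 586.714
Difference = 586.714 − 444.333 = 142.381 ms

142.4 ms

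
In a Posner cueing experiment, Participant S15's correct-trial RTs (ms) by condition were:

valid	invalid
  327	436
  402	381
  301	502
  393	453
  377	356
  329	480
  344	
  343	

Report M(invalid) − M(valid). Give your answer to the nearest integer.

83 ms

M(valid) = 2816/8 = 352.000
M(invalid) = 2608/6 = 434.667
Difference = 434.667 − 352.000 = 82.667 ms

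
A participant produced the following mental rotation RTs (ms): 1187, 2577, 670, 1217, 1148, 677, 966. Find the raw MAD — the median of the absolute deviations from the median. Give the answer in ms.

Sorted: 670, 677, 966, 1148, 1187, 1217, 2577 → median = 1148
|x − 1148|: 39, 1429, 478, 69, 0, 471, 182
Sorted deviations: 0, 39, 69, 182, 471, 478, 1429 → MAD = 182

182 ms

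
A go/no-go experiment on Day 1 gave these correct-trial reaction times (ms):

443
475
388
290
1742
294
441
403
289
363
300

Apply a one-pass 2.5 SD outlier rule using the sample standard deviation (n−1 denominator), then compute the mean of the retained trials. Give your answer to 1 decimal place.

n = 11, ΣRT = 5428, M = 493.455
Σ(x−M)² = 1761226.73; s = √(1761226.73/10) = 419.670
Cutoffs: 493.455 ± 2.5·419.670 → [-555.7, 1542.6]
Outside: 1742 → excluded.
Retained (n=10): Σ = 3686, mean = 3686/10 = 368.600

368.6 ms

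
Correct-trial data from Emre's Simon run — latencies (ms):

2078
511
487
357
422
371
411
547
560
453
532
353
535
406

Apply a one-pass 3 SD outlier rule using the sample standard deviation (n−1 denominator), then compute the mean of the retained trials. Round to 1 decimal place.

n = 14, ΣRT = 8023, M = 573.071
Σ(x−M)² = 2507428.93; s = √(2507428.93/13) = 439.180
Cutoffs: 573.071 ± 3·439.180 → [-744.5, 1890.6]
Outside: 2078 → excluded.
Retained (n=13): Σ = 5945, mean = 5945/13 = 457.308

457.3 ms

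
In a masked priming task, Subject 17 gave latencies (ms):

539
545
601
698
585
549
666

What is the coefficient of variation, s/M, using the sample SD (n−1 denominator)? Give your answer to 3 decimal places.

n = 7, Σ = 4183, M = 597.5714
Σ(x−M)² = 23491.714; s = √(23491.714/6) = 62.5722
CV = 62.5722 / 597.5714 = 0.10471

0.105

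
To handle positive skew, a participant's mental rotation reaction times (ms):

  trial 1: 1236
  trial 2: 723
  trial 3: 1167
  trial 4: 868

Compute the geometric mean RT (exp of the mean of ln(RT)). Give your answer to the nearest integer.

975 ms

ln(RT): 7.1196, 6.5834, 7.0622, 6.7662
Mean ln(RT) = 27.5314/4 = 6.88286
Geometric mean = exp(6.88286) = 975.41 ms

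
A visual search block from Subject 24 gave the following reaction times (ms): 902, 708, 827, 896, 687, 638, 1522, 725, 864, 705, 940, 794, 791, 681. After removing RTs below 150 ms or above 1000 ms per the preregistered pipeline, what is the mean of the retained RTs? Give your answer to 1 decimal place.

781.4 ms

Excluded: 1522
Retained (n=13): Σ = 10158
Mean = 10158/13 = 781.3846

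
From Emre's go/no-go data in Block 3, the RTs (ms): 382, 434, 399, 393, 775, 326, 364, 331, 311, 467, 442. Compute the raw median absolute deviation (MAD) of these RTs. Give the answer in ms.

Sorted: 311, 326, 331, 364, 382, 393, 399, 434, 442, 467, 775 → median = 393
|x − 393|: 11, 41, 6, 0, 382, 67, 29, 62, 82, 74, 49
Sorted deviations: 0, 6, 11, 29, 41, 49, 62, 67, 74, 82, 382 → MAD = 49

49 ms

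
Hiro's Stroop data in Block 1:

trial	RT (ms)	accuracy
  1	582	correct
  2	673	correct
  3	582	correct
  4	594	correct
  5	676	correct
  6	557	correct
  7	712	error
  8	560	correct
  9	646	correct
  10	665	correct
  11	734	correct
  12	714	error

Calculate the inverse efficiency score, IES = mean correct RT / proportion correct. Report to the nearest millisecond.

752 ms

Correct trials (n=10): 582, 673, 582, 594, 676, 557, 560, 646, 665, 734
Mean correct RT = 6269/10 = 626.9000 ms
Proportion correct = 10/12
IES = 626.9000 / (10/12) = 752.280 ms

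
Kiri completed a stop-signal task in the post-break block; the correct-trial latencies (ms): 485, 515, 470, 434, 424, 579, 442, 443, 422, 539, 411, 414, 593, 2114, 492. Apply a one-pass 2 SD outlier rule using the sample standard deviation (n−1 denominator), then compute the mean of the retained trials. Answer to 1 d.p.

475.9 ms

n = 15, ΣRT = 8777, M = 585.133
Σ(x−M)² = 2552251.73; s = √(2552251.73/14) = 426.970
Cutoffs: 585.133 ± 2·426.970 → [-268.8, 1439.1]
Outside: 2114 → excluded.
Retained (n=14): Σ = 6663, mean = 6663/14 = 475.929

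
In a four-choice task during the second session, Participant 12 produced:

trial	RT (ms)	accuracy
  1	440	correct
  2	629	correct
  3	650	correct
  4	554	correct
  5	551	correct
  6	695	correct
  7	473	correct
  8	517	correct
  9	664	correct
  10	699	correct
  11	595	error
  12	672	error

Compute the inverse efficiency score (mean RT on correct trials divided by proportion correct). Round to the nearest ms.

Correct trials (n=10): 440, 629, 650, 554, 551, 695, 473, 517, 664, 699
Mean correct RT = 5872/10 = 587.2000 ms
Proportion correct = 10/12
IES = 587.2000 / (10/12) = 704.640 ms

705 ms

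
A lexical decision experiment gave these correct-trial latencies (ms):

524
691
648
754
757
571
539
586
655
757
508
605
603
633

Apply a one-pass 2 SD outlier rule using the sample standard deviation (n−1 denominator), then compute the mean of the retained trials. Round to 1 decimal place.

630.8 ms

n = 14, ΣRT = 8831, M = 630.786
Σ(x−M)² = 93476.36; s = √(93476.36/13) = 84.797
Cutoffs: 630.786 ± 2·84.797 → [461.2, 800.4]
No RTs fall outside the cutoffs; all 14 retained. Mean = 8831/14 = 630.786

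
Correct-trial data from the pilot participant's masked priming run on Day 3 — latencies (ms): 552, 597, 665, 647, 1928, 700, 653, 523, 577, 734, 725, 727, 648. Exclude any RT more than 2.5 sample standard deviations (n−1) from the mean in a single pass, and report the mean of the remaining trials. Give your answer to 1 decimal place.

645.7 ms

n = 13, ΣRT = 9676, M = 744.308
Σ(x−M)² = 1572890.77; s = √(1572890.77/12) = 362.042
Cutoffs: 744.308 ± 2.5·362.042 → [-160.8, 1649.4]
Outside: 1928 → excluded.
Retained (n=12): Σ = 7748, mean = 7748/12 = 645.667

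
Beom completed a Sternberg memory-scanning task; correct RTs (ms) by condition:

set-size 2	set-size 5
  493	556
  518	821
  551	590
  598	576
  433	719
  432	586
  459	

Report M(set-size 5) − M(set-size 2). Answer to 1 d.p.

143.6 ms

M(set-size 2) = 3484/7 = 497.714
M(set-size 5) = 3848/6 = 641.333
Difference = 641.333 − 497.714 = 143.619 ms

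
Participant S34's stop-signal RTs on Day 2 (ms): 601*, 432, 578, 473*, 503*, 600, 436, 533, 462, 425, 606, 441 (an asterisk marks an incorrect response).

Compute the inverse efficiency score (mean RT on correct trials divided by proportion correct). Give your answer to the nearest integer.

Correct trials (n=9): 432, 578, 600, 436, 533, 462, 425, 606, 441
Mean correct RT = 4513/9 = 501.4444 ms
Proportion correct = 9/12
IES = 501.4444 / (9/12) = 668.593 ms

669 ms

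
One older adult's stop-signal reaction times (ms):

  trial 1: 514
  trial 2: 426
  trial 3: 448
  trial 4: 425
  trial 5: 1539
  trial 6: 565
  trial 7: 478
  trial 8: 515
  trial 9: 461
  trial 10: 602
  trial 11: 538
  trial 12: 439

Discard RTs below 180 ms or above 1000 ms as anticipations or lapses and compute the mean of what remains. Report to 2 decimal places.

Excluded: 1539
Retained (n=11): Σ = 5411
Mean = 5411/11 = 491.9091

491.91 ms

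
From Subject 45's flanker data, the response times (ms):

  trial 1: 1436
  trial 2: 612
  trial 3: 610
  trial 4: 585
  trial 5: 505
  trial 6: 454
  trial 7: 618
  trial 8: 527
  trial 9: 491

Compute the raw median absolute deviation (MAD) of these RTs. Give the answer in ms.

58 ms

Sorted: 454, 491, 505, 527, 585, 610, 612, 618, 1436 → median = 585
|x − 585|: 851, 27, 25, 0, 80, 131, 33, 58, 94
Sorted deviations: 0, 25, 27, 33, 58, 80, 94, 131, 851 → MAD = 58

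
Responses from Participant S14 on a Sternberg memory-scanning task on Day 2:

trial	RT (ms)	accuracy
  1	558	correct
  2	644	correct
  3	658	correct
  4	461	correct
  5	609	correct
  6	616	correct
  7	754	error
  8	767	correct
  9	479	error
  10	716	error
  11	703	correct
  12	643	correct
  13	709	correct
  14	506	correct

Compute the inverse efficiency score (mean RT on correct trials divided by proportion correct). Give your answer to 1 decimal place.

795.3 ms

Correct trials (n=11): 558, 644, 658, 461, 609, 616, 767, 703, 643, 709, 506
Mean correct RT = 6874/11 = 624.9091 ms
Proportion correct = 11/14
IES = 624.9091 / (11/14) = 795.339 ms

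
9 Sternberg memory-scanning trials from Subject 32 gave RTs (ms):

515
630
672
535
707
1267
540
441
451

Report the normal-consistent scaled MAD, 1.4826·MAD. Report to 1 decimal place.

133.4 ms

Sorted: 441, 451, 515, 535, 540, 630, 672, 707, 1267 → median = 540
|x − 540| sorted: 0, 5, 25, 89, 90, 99, 132, 167, 727 → MAD = 90
Robust SD ≈ 1.4826 × 90 = 133.434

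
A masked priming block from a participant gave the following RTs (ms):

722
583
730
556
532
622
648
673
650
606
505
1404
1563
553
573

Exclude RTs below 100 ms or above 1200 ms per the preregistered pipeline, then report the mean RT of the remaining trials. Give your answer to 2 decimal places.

611.77 ms

Excluded: 1404, 1563
Retained (n=13): Σ = 7953
Mean = 7953/13 = 611.7692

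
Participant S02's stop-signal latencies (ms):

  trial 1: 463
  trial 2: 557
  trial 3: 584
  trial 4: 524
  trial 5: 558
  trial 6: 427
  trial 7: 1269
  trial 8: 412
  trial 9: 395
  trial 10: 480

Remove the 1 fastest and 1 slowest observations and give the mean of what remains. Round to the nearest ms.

501 ms

Sorted: 395, 412, 427, 463, 480, 524, 557, 558, 584, 1269
Drop lowest 1 (395) and highest 1 (1269)
Remaining (n=8): Σ = 4005, mean = 4005/8 = 500.625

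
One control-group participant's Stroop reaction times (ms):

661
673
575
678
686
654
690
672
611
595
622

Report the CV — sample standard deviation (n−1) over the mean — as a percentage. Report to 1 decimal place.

n = 11, Σ = 7117, M = 647.0000
Σ(x−M)² = 15686.000; s = √(15686.000/10) = 39.6056
CV = 39.6056 / 647.0000 = 0.06121 = 6.121%

6.1%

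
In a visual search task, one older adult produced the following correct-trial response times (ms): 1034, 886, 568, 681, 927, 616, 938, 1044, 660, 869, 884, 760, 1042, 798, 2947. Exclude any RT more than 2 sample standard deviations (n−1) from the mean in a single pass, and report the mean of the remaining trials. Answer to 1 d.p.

836.2 ms

n = 15, ΣRT = 14654, M = 976.933
Σ(x−M)² = 4490314.93; s = √(4490314.93/14) = 566.336
Cutoffs: 976.933 ± 2·566.336 → [-155.7, 2109.6]
Outside: 2947 → excluded.
Retained (n=14): Σ = 11707, mean = 11707/14 = 836.214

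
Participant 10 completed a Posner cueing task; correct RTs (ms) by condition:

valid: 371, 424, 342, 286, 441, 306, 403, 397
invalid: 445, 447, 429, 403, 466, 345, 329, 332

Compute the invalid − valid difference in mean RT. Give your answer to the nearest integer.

M(valid) = 2970/8 = 371.250
M(invalid) = 3196/8 = 399.500
Difference = 399.500 − 371.250 = 28.250 ms

28 ms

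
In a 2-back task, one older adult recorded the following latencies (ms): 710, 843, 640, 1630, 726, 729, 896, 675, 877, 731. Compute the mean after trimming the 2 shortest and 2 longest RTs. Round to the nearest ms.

769 ms

Sorted: 640, 675, 710, 726, 729, 731, 843, 877, 896, 1630
Drop lowest 2 (640, 675) and highest 2 (896, 1630)
Remaining (n=6): Σ = 4616, mean = 4616/6 = 769.333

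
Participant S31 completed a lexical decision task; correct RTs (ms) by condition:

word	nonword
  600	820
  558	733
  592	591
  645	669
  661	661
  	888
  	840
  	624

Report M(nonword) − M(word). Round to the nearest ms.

117 ms

M(word) = 3056/5 = 611.200
M(nonword) = 5826/8 = 728.250
Difference = 728.250 − 611.200 = 117.050 ms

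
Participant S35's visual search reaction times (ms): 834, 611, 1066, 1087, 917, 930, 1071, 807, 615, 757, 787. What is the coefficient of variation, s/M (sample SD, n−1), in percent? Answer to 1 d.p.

n = 11, Σ = 9482, M = 862.0000
Σ(x−M)² = 288040.000; s = √(288040.000/10) = 169.7174
CV = 169.7174 / 862.0000 = 0.19689 = 19.689%

19.7%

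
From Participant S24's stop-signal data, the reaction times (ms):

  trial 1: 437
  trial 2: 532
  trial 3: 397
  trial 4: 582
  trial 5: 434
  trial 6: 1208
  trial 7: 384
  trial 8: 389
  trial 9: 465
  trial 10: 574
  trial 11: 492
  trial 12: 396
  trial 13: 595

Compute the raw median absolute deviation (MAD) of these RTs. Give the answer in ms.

Sorted: 384, 389, 396, 397, 434, 437, 465, 492, 532, 574, 582, 595, 1208 → median = 465
|x − 465|: 28, 67, 68, 117, 31, 743, 81, 76, 0, 109, 27, 69, 130
Sorted deviations: 0, 27, 28, 31, 67, 68, 69, 76, 81, 109, 117, 130, 743 → MAD = 69

69 ms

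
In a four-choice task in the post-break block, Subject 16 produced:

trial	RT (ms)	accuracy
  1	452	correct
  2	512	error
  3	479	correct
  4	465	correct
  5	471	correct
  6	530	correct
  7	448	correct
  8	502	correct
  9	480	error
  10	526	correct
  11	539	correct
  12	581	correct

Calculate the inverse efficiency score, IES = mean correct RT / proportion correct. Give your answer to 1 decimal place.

599.2 ms

Correct trials (n=10): 452, 479, 465, 471, 530, 448, 502, 526, 539, 581
Mean correct RT = 4993/10 = 499.3000 ms
Proportion correct = 10/12
IES = 499.3000 / (10/12) = 599.160 ms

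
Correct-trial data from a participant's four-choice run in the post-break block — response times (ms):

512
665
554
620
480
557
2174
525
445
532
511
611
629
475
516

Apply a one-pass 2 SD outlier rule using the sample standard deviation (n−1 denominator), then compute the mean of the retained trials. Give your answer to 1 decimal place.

n = 15, ΣRT = 9806, M = 653.733
Σ(x−M)² = 2530738.93; s = √(2530738.93/14) = 425.167
Cutoffs: 653.733 ± 2·425.167 → [-196.6, 1504.1]
Outside: 2174 → excluded.
Retained (n=14): Σ = 7632, mean = 7632/14 = 545.143

545.1 ms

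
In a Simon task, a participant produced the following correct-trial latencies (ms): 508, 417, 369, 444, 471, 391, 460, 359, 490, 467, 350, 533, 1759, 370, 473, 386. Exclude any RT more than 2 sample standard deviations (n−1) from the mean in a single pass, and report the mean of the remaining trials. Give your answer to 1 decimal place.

n = 16, ΣRT = 8247, M = 515.438
Σ(x−M)² = 1698123.94; s = √(1698123.94/15) = 336.464
Cutoffs: 515.438 ± 2·336.464 → [-157.5, 1188.4]
Outside: 1759 → excluded.
Retained (n=15): Σ = 6488, mean = 6488/15 = 432.533

432.5 ms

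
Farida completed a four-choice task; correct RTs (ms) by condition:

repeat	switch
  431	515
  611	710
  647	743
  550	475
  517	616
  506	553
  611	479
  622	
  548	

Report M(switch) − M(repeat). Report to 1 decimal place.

24.1 ms

M(repeat) = 5043/9 = 560.333
M(switch) = 4091/7 = 584.429
Difference = 584.429 − 560.333 = 24.095 ms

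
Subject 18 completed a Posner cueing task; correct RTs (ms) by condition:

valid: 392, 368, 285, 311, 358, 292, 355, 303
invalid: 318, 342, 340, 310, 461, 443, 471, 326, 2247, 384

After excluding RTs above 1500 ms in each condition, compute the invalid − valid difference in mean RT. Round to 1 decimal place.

44.2 ms

invalid: exclude 2247
M(valid) = 2664/8 = 333.000
M(invalid) = 3395/9 = 377.222
Difference = 377.222 − 333.000 = 44.222 ms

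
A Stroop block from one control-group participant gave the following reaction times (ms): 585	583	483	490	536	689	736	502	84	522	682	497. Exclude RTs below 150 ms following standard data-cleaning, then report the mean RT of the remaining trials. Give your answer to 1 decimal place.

573.2 ms

Excluded: 84
Retained (n=11): Σ = 6305
Mean = 6305/11 = 573.1818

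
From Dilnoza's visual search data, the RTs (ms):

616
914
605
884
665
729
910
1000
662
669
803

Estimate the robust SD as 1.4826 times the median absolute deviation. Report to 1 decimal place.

167.5 ms

Sorted: 605, 616, 662, 665, 669, 729, 803, 884, 910, 914, 1000 → median = 729
|x − 729| sorted: 0, 60, 64, 67, 74, 113, 124, 155, 181, 185, 271 → MAD = 113
Robust SD ≈ 1.4826 × 113 = 167.534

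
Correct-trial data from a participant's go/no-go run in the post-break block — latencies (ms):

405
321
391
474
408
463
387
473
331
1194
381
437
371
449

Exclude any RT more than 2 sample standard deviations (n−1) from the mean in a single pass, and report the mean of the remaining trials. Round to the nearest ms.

407 ms

n = 14, ΣRT = 6485, M = 463.214
Σ(x−M)² = 605578.36; s = √(605578.36/13) = 215.831
Cutoffs: 463.214 ± 2·215.831 → [31.6, 894.9]
Outside: 1194 → excluded.
Retained (n=13): Σ = 5291, mean = 5291/13 = 407.000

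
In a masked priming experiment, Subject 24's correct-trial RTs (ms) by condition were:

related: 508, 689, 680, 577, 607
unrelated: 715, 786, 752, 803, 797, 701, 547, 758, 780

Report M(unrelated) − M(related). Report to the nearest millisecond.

M(related) = 3061/5 = 612.200
M(unrelated) = 6639/9 = 737.667
Difference = 737.667 − 612.200 = 125.467 ms

125 ms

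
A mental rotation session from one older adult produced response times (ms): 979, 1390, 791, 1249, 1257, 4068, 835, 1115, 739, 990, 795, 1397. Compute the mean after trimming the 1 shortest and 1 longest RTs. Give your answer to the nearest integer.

Sorted: 739, 791, 795, 835, 979, 990, 1115, 1249, 1257, 1390, 1397, 4068
Drop lowest 1 (739) and highest 1 (4068)
Remaining (n=10): Σ = 10798, mean = 10798/10 = 1079.800

1080 ms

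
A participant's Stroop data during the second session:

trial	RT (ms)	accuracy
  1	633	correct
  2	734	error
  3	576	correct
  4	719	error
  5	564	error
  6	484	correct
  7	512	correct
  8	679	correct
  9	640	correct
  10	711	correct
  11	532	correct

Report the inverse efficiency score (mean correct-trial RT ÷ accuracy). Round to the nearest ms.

Correct trials (n=8): 633, 576, 484, 512, 679, 640, 711, 532
Mean correct RT = 4767/8 = 595.8750 ms
Proportion correct = 8/11
IES = 595.8750 / (8/11) = 819.328 ms

819 ms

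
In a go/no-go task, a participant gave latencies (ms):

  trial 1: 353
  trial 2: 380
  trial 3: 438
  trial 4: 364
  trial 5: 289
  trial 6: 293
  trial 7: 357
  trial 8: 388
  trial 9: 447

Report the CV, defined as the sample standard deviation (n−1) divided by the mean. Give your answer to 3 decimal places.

0.149

n = 9, Σ = 3309, M = 367.6667
Σ(x−M)² = 23912.000; s = √(23912.000/8) = 54.6717
CV = 54.6717 / 367.6667 = 0.14870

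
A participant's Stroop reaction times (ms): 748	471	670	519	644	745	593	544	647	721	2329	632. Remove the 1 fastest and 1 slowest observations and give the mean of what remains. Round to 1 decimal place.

646.3 ms

Sorted: 471, 519, 544, 593, 632, 644, 647, 670, 721, 745, 748, 2329
Drop lowest 1 (471) and highest 1 (2329)
Remaining (n=10): Σ = 6463, mean = 6463/10 = 646.300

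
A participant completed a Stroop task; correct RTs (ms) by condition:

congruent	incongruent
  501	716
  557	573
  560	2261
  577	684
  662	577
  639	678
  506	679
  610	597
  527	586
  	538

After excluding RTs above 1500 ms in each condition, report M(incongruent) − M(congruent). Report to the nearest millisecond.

54 ms

incongruent: exclude 2261
M(congruent) = 5139/9 = 571.000
M(incongruent) = 5628/9 = 625.333
Difference = 625.333 − 571.000 = 54.333 ms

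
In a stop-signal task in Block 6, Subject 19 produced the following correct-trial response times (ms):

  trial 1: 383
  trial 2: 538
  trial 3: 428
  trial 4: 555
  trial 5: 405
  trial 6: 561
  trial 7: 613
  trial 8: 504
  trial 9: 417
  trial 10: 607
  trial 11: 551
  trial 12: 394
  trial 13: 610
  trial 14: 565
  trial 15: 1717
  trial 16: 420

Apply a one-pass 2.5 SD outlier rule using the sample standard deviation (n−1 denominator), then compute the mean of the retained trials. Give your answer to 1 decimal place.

503.4 ms

n = 16, ΣRT = 9268, M = 579.250
Σ(x−M)² = 1484373.00; s = √(1484373.00/15) = 314.576
Cutoffs: 579.250 ± 2.5·314.576 → [-207.2, 1365.7]
Outside: 1717 → excluded.
Retained (n=15): Σ = 7551, mean = 7551/15 = 503.400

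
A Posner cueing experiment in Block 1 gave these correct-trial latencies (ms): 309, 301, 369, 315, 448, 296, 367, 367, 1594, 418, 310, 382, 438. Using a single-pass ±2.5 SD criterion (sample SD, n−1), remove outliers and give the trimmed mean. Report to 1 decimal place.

n = 13, ΣRT = 5914, M = 454.923
Σ(x−M)² = 1438178.92; s = √(1438178.92/12) = 346.191
Cutoffs: 454.923 ± 2.5·346.191 → [-410.6, 1320.4]
Outside: 1594 → excluded.
Retained (n=12): Σ = 4320, mean = 4320/12 = 360.000

360.0 ms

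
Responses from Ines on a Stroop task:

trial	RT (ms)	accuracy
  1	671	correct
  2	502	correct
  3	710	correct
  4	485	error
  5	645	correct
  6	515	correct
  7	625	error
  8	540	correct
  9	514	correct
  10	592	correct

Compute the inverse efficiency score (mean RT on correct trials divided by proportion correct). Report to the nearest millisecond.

Correct trials (n=8): 671, 502, 710, 645, 515, 540, 514, 592
Mean correct RT = 4689/8 = 586.1250 ms
Proportion correct = 8/10
IES = 586.1250 / (8/10) = 732.656 ms

733 ms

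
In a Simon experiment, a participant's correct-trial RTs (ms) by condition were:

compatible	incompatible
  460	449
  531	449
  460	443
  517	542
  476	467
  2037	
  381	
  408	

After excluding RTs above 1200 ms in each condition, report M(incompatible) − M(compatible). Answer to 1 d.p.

compatible: exclude 2037
M(compatible) = 3233/7 = 461.857
M(incompatible) = 2350/5 = 470.000
Difference = 470.000 − 461.857 = 8.143 ms

8.1 ms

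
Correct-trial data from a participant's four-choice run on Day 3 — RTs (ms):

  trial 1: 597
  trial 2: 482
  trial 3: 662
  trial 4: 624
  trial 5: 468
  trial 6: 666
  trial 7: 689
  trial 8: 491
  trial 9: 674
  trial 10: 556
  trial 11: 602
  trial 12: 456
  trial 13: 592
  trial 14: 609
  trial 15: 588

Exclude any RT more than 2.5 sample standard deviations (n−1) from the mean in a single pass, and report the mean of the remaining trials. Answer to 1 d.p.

n = 15, ΣRT = 8756, M = 583.733
Σ(x−M)² = 84406.93; s = √(84406.93/14) = 77.647
Cutoffs: 583.733 ± 2.5·77.647 → [389.6, 777.9]
No RTs fall outside the cutoffs; all 15 retained. Mean = 8756/15 = 583.733

583.7 ms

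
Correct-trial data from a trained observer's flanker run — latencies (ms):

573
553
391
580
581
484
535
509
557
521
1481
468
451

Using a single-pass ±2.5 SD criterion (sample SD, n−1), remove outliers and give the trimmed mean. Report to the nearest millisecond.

n = 13, ΣRT = 7684, M = 591.077
Σ(x−M)² = 896182.92; s = √(896182.92/12) = 273.280
Cutoffs: 591.077 ± 2.5·273.280 → [-92.1, 1274.3]
Outside: 1481 → excluded.
Retained (n=12): Σ = 6203, mean = 6203/12 = 516.917

517 ms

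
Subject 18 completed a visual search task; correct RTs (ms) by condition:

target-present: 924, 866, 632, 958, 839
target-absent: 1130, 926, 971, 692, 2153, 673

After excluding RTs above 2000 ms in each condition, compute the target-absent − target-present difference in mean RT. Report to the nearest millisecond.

target-absent: exclude 2153
M(target-present) = 4219/5 = 843.800
M(target-absent) = 4392/5 = 878.400
Difference = 878.400 − 843.800 = 34.600 ms

35 ms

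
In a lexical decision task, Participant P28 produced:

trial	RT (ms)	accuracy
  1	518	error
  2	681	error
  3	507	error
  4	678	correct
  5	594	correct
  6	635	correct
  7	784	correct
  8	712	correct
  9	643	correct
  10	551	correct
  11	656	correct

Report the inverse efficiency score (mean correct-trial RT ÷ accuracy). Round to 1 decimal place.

Correct trials (n=8): 678, 594, 635, 784, 712, 643, 551, 656
Mean correct RT = 5253/8 = 656.6250 ms
Proportion correct = 8/11
IES = 656.6250 / (8/11) = 902.859 ms

902.9 ms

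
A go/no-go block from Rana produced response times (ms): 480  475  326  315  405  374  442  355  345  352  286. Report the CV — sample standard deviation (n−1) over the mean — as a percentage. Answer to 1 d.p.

n = 11, Σ = 4155, M = 377.7273
Σ(x−M)² = 42084.182; s = √(42084.182/10) = 64.8723
CV = 64.8723 / 377.7273 = 0.17174 = 17.174%

17.2%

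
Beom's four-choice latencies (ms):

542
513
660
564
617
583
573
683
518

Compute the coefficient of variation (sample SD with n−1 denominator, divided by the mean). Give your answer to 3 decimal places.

n = 9, Σ = 5253, M = 583.6667
Σ(x−M)² = 28348.000; s = √(28348.000/8) = 59.5273
CV = 59.5273 / 583.6667 = 0.10199

0.102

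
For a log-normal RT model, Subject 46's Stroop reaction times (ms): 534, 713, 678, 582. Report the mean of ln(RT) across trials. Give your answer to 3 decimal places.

6.434

ln(RT): 6.2804, 6.5695, 6.5191, 6.3665
Σ ln(RT) = 25.7355
Mean = 25.7355/4 = 6.43387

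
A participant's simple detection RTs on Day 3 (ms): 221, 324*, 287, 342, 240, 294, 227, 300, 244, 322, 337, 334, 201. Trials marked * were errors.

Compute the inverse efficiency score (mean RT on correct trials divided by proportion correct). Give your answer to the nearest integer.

302 ms

Correct trials (n=12): 221, 287, 342, 240, 294, 227, 300, 244, 322, 337, 334, 201
Mean correct RT = 3349/12 = 279.0833 ms
Proportion correct = 12/13
IES = 279.0833 / (12/13) = 302.340 ms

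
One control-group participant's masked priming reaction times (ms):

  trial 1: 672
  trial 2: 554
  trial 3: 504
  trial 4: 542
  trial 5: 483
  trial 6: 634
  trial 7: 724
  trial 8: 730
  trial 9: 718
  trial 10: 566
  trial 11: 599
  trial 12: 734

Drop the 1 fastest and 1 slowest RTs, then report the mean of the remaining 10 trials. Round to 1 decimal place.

Sorted: 483, 504, 542, 554, 566, 599, 634, 672, 718, 724, 730, 734
Drop lowest 1 (483) and highest 1 (734)
Remaining (n=10): Σ = 6243, mean = 6243/10 = 624.300

624.3 ms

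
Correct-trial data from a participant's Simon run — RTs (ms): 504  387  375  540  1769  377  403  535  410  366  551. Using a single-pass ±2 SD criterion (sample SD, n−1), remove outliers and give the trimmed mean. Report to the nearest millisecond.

445 ms

n = 11, ΣRT = 6217, M = 565.182
Σ(x−M)² = 1648055.64; s = √(1648055.64/10) = 405.963
Cutoffs: 565.182 ± 2·405.963 → [-246.7, 1377.1]
Outside: 1769 → excluded.
Retained (n=10): Σ = 4448, mean = 4448/10 = 444.800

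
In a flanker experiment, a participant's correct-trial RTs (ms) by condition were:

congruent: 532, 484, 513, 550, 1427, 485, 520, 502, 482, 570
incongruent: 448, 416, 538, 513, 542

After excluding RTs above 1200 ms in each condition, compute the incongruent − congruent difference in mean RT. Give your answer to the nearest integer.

congruent: exclude 1427
M(congruent) = 4638/9 = 515.333
M(incongruent) = 2457/5 = 491.400
Difference = 491.400 − 515.333 = -23.933 ms

-24 ms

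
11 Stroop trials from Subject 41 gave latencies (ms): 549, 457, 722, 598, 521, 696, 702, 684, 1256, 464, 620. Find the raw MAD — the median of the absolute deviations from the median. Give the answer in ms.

Sorted: 457, 464, 521, 549, 598, 620, 684, 696, 702, 722, 1256 → median = 620
|x − 620|: 71, 163, 102, 22, 99, 76, 82, 64, 636, 156, 0
Sorted deviations: 0, 22, 64, 71, 76, 82, 99, 102, 156, 163, 636 → MAD = 82

82 ms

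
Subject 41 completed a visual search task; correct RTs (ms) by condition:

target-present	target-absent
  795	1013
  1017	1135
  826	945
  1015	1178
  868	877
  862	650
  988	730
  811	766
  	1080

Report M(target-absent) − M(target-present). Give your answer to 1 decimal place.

M(target-present) = 7182/8 = 897.750
M(target-absent) = 8374/9 = 930.444
Difference = 930.444 − 897.750 = 32.694 ms

32.7 ms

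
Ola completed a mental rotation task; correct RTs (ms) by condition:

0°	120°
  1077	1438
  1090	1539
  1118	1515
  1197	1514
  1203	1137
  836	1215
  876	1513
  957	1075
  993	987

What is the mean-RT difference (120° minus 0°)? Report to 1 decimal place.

287.3 ms

M(0°) = 9347/9 = 1038.556
M(120°) = 11933/9 = 1325.889
Difference = 1325.889 − 1038.556 = 287.333 ms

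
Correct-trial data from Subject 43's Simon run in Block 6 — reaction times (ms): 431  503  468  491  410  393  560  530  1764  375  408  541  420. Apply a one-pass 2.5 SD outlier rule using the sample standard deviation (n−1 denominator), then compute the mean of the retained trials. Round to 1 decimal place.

460.8 ms

n = 13, ΣRT = 7294, M = 561.077
Σ(x−M)² = 1611294.92; s = √(1611294.92/12) = 366.435
Cutoffs: 561.077 ± 2.5·366.435 → [-355.0, 1477.2]
Outside: 1764 → excluded.
Retained (n=12): Σ = 5530, mean = 5530/12 = 460.833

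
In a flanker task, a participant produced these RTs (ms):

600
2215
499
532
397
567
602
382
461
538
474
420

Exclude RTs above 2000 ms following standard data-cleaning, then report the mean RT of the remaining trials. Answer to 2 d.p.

497.45 ms

Excluded: 2215
Retained (n=11): Σ = 5472
Mean = 5472/11 = 497.4545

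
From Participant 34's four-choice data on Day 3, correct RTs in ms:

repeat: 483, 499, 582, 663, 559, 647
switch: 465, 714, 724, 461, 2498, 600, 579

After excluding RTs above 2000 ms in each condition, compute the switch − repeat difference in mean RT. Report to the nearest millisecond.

switch: exclude 2498
M(repeat) = 3433/6 = 572.167
M(switch) = 3543/6 = 590.500
Difference = 590.500 − 572.167 = 18.333 ms

18 ms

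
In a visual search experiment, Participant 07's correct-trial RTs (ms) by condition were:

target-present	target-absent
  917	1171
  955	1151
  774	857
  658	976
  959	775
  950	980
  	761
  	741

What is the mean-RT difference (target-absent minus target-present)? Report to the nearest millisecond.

M(target-present) = 5213/6 = 868.833
M(target-absent) = 7412/8 = 926.500
Difference = 926.500 − 868.833 = 57.667 ms

58 ms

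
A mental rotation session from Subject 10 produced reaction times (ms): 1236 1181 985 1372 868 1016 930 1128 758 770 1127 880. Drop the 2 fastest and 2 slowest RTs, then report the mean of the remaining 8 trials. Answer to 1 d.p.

Sorted: 758, 770, 868, 880, 930, 985, 1016, 1127, 1128, 1181, 1236, 1372
Drop lowest 2 (758, 770) and highest 2 (1236, 1372)
Remaining (n=8): Σ = 8115, mean = 8115/8 = 1014.375

1014.4 ms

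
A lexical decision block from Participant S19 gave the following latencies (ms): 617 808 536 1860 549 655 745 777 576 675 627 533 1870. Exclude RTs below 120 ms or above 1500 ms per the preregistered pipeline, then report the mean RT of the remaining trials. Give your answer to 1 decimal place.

Excluded: 1860, 1870
Retained (n=11): Σ = 7098
Mean = 7098/11 = 645.2727

645.3 ms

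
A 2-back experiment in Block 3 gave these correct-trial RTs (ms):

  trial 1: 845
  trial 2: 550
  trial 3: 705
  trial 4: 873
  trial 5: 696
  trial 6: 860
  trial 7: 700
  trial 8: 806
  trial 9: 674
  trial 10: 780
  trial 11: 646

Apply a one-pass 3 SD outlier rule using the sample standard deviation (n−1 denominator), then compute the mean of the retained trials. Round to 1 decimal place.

739.5 ms

n = 11, ΣRT = 8135, M = 739.545
Σ(x−M)² = 103120.73; s = √(103120.73/10) = 101.548
Cutoffs: 739.545 ± 3·101.548 → [434.9, 1044.2]
No RTs fall outside the cutoffs; all 11 retained. Mean = 8135/11 = 739.545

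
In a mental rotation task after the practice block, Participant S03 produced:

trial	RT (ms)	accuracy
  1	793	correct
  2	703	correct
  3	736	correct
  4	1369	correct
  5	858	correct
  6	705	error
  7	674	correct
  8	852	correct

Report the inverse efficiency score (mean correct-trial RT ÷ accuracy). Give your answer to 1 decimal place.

977.1 ms

Correct trials (n=7): 793, 703, 736, 1369, 858, 674, 852
Mean correct RT = 5985/7 = 855.0000 ms
Proportion correct = 7/8
IES = 855.0000 / (7/8) = 977.143 ms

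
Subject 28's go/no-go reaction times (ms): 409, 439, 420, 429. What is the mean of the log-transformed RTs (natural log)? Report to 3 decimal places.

6.050

ln(RT): 6.0137, 6.0845, 6.0403, 6.0615
Σ ln(RT) = 24.1999
Mean = 24.1999/4 = 6.04998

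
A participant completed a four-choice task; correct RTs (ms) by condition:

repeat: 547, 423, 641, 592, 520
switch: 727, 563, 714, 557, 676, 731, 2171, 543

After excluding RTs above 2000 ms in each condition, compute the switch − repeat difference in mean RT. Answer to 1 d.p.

99.8 ms

switch: exclude 2171
M(repeat) = 2723/5 = 544.600
M(switch) = 4511/7 = 644.429
Difference = 644.429 − 544.600 = 99.829 ms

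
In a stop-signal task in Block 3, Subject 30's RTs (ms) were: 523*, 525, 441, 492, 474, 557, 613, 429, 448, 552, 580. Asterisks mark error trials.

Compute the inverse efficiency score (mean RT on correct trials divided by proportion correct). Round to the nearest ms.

Correct trials (n=10): 525, 441, 492, 474, 557, 613, 429, 448, 552, 580
Mean correct RT = 5111/10 = 511.1000 ms
Proportion correct = 10/11
IES = 511.1000 / (10/11) = 562.210 ms

562 ms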